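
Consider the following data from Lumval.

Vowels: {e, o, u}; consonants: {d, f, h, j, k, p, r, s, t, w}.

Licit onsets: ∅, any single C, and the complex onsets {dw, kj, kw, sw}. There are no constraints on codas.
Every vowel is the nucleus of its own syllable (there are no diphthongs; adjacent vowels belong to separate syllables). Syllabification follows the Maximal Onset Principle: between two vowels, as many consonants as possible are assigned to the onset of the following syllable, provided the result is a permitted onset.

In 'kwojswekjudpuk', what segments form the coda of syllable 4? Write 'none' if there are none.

The vowels are o, e, u, u — 4 nuclei, so 4 syllables.
/o…e/ gap (V1→V2): cluster /jsw/ — the longest permitted-onset suffix is /sw/; onset = /sw/, preceding coda = /j/.
/e…u/ gap (V2→V3): /kj/ is a licit onset in full, so it all attaches to the next syllable.
/u…u/ gap (V3→V4): /dp/; trying suffixes from longest down, /p/ is the first permitted one, so coda /d/ | onset /p/.
Result: kwoj.swe.kjud.puk.
Syllable 4 is /puk/: onset /p/, nucleus /u/, coda /k/.

k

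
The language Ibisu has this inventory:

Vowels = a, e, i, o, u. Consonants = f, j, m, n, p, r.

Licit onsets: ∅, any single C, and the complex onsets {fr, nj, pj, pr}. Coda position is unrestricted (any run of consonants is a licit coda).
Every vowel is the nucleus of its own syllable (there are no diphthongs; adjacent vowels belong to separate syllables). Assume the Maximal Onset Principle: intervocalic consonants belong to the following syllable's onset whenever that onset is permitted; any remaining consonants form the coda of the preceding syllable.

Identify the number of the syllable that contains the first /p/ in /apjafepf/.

Vowels present: a, a, e; each is a nucleus, giving 3 syllables.
/a…a/ gap (V1→V2): /pj/ is a licit onset in full, so it all attaches to the next syllable.
/a…e/ gap (V2→V3): /f/ is a single consonant, so it becomes the next onset.
Result: a.pja.fepf.
The first /p/ is in the onset of syllable 2 (/pja/).

2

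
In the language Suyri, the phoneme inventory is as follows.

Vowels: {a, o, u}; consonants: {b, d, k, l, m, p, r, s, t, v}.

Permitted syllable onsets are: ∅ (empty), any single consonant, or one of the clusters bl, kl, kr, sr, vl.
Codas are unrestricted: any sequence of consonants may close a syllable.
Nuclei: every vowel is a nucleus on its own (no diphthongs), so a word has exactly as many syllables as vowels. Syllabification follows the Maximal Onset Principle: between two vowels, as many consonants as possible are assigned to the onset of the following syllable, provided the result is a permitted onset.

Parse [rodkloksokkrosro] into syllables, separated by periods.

Nuclei (vowels): o, o, o, o, o → 5 syllables.
Between /o/ (V1) and /o/ (V2): cluster /dkl/ — the longest permitted-onset suffix is /kl/; onset = /kl/, preceding coda = /d/.
Between /o/ (V2) and /o/ (V3): /ks/ — longest licit onset from the right is /s/, leaving /k/ as coda.
Between /o/ (V3) and /o/ (V4): /kkr/ — longest licit onset from the right is /kr/, leaving /k/ as coda.
Between /o/ (V4) and /o/ (V5): /sr/ is a licit onset in full, so it all attaches to the next syllable.

rod.klok.sok.kro.sro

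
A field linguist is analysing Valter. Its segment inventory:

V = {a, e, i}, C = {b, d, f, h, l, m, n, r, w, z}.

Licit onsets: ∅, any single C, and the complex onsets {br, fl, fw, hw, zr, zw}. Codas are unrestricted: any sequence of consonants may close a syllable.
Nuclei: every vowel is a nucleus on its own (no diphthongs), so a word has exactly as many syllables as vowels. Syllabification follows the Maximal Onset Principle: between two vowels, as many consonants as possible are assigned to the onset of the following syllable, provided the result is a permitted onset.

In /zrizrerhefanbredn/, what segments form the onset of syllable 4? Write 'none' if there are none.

Nuclei (vowels): i, e, e, a, e → 5 syllables.
Between /i/ (V1) and /e/ (V2): /zr/ is a licit onset in full, so it all attaches to the next syllable.
Between /e/ (V2) and /e/ (V3): /rh/ — longest licit onset from the right is /h/, leaving /r/ as coda.
Between /e/ (V3) and /a/ (V4): /f/ is a single consonant, so it becomes the next onset.
Between /a/ (V4) and /e/ (V5): /nbr/ — longest licit onset from the right is /br/, leaving /n/ as coda.
Syllabification: zri.zrer.he.fan.bredn.
Syllable 4 is /fan/: onset /f/, nucleus /a/, coda /n/.

f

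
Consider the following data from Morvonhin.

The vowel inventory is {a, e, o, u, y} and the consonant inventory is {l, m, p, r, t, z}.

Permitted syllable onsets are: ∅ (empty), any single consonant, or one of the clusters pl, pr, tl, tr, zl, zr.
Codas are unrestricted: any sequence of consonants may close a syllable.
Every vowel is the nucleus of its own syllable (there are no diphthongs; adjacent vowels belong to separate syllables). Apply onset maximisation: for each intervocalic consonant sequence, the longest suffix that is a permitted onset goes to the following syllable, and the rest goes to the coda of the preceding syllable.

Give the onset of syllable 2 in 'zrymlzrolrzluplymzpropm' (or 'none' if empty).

Nuclei (vowels): y, o, u, y, o → 5 syllables.
Between /y/ (V1) and /o/ (V2): /mlzr/; trying suffixes from longest down, /zr/ is the first permitted one, so coda /ml/ | onset /zr/.
Between /o/ (V2) and /u/ (V3): /lrzl/ — longest licit onset from the right is /zl/, leaving /lr/ as coda.
Between /u/ (V3) and /y/ (V4): cluster /pl/ — /pl/ is itself a permitted onset, so the whole cluster goes right; preceding coda = ∅.
Between /y/ (V4) and /o/ (V5): /mzpr/ — longest licit onset from the right is /pr/, leaving /mz/ as coda.
Putting it together: zryml.zrolr.zlu.plymz.propm.
Syllable 2 is /zrolr/: onset /zr/, nucleus /o/, coda /lr/.

zr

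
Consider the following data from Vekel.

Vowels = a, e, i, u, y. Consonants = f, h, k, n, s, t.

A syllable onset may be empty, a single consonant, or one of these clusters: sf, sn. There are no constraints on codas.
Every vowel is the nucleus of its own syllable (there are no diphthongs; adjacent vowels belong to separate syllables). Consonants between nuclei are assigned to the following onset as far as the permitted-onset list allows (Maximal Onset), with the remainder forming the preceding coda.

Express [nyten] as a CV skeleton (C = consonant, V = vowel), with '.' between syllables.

The vowels are y, e — 2 nuclei, so 2 syllables.
Between /y/ (V1) and /e/ (V2): just /t/ — single C goes to the following onset.
Syllabification: ny.ten.
Mapping each syllable to C/V: /ny/ → CV, /ten/ → CVC.

CV.CVC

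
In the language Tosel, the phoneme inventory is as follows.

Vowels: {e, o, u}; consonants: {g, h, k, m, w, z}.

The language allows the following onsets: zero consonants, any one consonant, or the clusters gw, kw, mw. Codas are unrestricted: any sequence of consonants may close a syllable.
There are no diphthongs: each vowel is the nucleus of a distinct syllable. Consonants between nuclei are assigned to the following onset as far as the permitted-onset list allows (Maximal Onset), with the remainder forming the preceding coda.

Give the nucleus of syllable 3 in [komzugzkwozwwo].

Nuclei (vowels): o, u, o, o → 4 syllables.
The third nucleus (vowel 3 from the left) is /o/.

o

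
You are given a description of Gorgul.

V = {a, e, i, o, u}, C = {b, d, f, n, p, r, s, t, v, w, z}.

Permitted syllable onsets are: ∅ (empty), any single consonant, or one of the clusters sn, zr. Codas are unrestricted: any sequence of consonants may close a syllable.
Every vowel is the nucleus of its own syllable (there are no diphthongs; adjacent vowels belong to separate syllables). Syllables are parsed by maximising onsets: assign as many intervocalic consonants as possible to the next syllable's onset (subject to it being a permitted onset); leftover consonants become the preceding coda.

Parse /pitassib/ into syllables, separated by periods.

pi.tas.sib

The vowels are i, a, i — 3 nuclei, so 3 syllables.
Between /i/ (V1) and /a/ (V2): /t/ is a single consonant, so it becomes the next onset.
Between /a/ (V2) and /i/ (V3): /ss/ — longest licit onset from the right is /s/, leaving /s/ as coda.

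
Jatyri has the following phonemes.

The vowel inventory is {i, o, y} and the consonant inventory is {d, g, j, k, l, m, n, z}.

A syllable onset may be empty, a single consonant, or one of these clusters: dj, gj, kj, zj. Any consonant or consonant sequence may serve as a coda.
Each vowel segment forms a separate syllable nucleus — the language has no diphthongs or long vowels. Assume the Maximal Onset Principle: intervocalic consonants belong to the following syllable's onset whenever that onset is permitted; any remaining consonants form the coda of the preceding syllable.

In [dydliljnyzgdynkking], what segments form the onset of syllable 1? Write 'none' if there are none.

d

Vowels present: y, i, y, y, i; each is a nucleus, giving 5 syllables.
Between /y/ (V1) and /i/ (V2): /dl/; trying suffixes from longest down, /l/ is the first permitted one, so coda /d/ | onset /l/.
Between /i/ (V2) and /y/ (V3): cluster /ljn/ — the longest permitted-onset suffix is /n/; onset = /n/, preceding coda = /lj/.
Between /y/ (V3) and /y/ (V4): cluster /zgd/ — the longest permitted-onset suffix is /d/; onset = /d/, preceding coda = /zg/.
Between /y/ (V4) and /i/ (V5): /nkk/; trying suffixes from longest down, /k/ is the first permitted one, so coda /nk/ | onset /k/.
So the parse is dyd.lilj.nyzg.dynk.king.
Syllable 1 is /dyd/: onset /d/, nucleus /y/, coda /d/.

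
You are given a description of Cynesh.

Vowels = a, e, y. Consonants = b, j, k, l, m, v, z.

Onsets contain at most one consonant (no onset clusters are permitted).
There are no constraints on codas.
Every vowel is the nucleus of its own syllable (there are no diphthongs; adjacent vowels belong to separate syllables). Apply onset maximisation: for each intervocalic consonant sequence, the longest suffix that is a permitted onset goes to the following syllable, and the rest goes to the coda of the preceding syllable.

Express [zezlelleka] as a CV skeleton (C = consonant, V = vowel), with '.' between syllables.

CVC.CVC.CV.CV

The vowels are e, e, e, a — 4 nuclei, so 4 syllables.
Between /e/ (V1) and /e/ (V2): /zl/; trying suffixes from longest down, /l/ is the first permitted one, so coda /z/ | onset /l/.
Between /e/ (V2) and /e/ (V3): /ll/; trying suffixes from longest down, /l/ is the first permitted one, so coda /l/ | onset /l/.
Between /e/ (V3) and /a/ (V4): /k/ → onset of the next syllable (single consonants are always licit onsets).
Putting it together: zez.lel.le.ka.
Mapping each syllable to C/V: /zez/ → CVC, /lel/ → CVC, /le/ → CV, /ka/ → CV.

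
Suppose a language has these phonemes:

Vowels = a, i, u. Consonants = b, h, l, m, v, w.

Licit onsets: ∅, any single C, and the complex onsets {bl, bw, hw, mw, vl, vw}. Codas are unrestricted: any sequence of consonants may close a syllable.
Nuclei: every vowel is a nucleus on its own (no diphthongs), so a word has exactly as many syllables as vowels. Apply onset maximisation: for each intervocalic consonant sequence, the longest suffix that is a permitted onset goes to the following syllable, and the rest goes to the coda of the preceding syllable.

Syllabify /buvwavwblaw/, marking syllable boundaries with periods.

bu.vwavw.blaw

Nuclei (vowels): u, a, a → 3 syllables.
V1 /u/ – V2 /a/: cluster /vw/ — /vw/ is itself a permitted onset, so the whole cluster goes right; preceding coda = ∅.
V2 /a/ – V3 /a/: cluster /vwbl/ — the longest permitted-onset suffix is /bl/; onset = /bl/, preceding coda = /vw/.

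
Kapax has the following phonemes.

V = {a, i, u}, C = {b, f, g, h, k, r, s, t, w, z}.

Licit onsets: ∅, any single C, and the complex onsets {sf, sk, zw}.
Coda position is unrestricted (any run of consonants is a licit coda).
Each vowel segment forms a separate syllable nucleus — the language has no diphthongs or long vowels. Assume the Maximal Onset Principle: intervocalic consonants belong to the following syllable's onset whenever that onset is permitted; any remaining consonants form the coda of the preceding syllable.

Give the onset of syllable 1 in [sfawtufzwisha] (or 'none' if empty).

sf

Vowels present: a, u, i, a; each is a nucleus, giving 4 syllables.
Between /a/ (V1) and /u/ (V2): /wt/ — longest licit onset from the right is /t/, leaving /w/ as coda.
Between /u/ (V2) and /i/ (V3): /fzw/ splits as /f/ + /zw/ (/zw/ is the longest suffix that is a licit onset).
Between /i/ (V3) and /a/ (V4): cluster /sh/ — the longest permitted-onset suffix is /h/; onset = /h/, preceding coda = /s/.
Syllabification: sfaw.tuf.zwis.ha.
Syllable 1 is /sfaw/: onset /sf/, nucleus /a/, coda /w/.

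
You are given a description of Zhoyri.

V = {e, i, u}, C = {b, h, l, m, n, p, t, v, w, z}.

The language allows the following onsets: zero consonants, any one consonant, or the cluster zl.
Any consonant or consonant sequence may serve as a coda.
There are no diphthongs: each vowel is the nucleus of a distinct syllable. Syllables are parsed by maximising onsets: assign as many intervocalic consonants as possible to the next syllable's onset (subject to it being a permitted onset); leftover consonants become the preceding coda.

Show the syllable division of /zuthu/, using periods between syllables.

Nuclei (vowels): u, u → 2 syllables.
Between /u/ (V1) and /u/ (V2): /th/ — longest licit onset from the right is /h/, leaving /t/ as coda.

zut.hu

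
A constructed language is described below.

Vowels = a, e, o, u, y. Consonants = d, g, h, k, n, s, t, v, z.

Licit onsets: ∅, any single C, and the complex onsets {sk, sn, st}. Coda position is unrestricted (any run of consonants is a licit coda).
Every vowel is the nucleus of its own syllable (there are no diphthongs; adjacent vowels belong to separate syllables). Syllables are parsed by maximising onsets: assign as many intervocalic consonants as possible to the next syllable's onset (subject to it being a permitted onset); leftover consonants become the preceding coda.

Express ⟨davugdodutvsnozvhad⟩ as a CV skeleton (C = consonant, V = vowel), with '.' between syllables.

CV.CVC.CV.CVCC.CCVCC.CVC

The vowels are a, u, o, u, o, a — 6 nuclei, so 6 syllables.
Between /a/ (V1) and /u/ (V2): /v/ → onset of the next syllable (single consonants are always licit onsets).
Between /u/ (V2) and /o/ (V3): /gd/ — longest licit onset from the right is /d/, leaving /g/ as coda.
Between /o/ (V3) and /u/ (V4): just /d/ — single C goes to the following onset.
Between /u/ (V4) and /o/ (V5): cluster /tvsn/ — the longest permitted-onset suffix is /sn/; onset = /sn/, preceding coda = /tv/.
Between /o/ (V5) and /a/ (V6): /zvh/ — longest licit onset from the right is /h/, leaving /zv/ as coda.
Result: da.vug.do.dutv.snozv.had.
Mapping each syllable to C/V: /da/ → CV, /vug/ → CVC, /do/ → CV, /dutv/ → CVCC, /snozv/ → CCVCC, /had/ → CVC.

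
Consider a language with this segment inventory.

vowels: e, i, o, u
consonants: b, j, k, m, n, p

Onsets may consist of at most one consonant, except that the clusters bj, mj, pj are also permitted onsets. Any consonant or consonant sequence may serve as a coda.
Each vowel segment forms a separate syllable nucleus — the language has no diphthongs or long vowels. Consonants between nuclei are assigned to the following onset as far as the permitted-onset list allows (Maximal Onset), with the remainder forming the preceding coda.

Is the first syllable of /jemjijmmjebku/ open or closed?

open

Vowels present: e, i, e, u; each is a nucleus, giving 4 syllables.
σ1/σ2 boundary: /mj/ is a licit onset in full, so it all attaches to the next syllable.
σ2/σ3 boundary: /jmmj/ — longest licit onset from the right is /mj/, leaving /jm/ as coda.
σ3/σ4 boundary: /bk/; trying suffixes from longest down, /k/ is the first permitted one, so coda /b/ | onset /k/.
Putting it together: je.mjijm.mjeb.ku.
Syllable 1 is /je/; it ends in its nucleus with no coda, so it is open.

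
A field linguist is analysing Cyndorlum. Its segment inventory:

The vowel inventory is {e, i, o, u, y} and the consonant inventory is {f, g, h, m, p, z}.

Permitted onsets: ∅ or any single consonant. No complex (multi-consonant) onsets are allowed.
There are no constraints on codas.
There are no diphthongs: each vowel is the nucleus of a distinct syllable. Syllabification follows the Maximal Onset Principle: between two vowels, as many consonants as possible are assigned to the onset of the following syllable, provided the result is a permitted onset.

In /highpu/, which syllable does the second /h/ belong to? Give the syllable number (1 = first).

1

Vowels present: i, u; each is a nucleus, giving 2 syllables.
V1 /i/ – V2 /u/: /ghp/; trying suffixes from longest down, /p/ is the first permitted one, so coda /gh/ | onset /p/.
Result: high.pu.
The second /h/ is in the coda of syllable 1 (/high/).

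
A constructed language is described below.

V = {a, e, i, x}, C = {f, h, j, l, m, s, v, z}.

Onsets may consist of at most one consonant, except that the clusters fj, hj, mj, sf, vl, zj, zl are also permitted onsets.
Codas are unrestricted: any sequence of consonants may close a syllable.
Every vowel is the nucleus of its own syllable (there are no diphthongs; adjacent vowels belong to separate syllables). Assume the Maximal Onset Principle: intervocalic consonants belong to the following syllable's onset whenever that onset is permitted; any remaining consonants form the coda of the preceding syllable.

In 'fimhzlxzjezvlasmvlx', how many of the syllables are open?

2

The vowels are i, x, e, a, x — 5 nuclei, so 5 syllables.
/i…x/ gap (V1→V2): /mhzl/; trying suffixes from longest down, /zl/ is the first permitted one, so coda /mh/ | onset /zl/.
/x…e/ gap (V2→V3): cluster /zj/ — /zj/ is itself a permitted onset, so the whole cluster goes right; preceding coda = ∅.
/e…a/ gap (V3→V4): /zvl/ — longest licit onset from the right is /vl/, leaving /z/ as coda.
/a…x/ gap (V4→V5): /smvl/ — longest licit onset from the right is /vl/, leaving /sm/ as coda.
Syllabification: fimh.zlx.zjez.vlasm.vlx.
Classifying each syllable: /fimh/ (closed), /zlx/ (open), /zjez/ (closed), /vlasm/ (closed), /vlx/ (open).
Open syllables: 2.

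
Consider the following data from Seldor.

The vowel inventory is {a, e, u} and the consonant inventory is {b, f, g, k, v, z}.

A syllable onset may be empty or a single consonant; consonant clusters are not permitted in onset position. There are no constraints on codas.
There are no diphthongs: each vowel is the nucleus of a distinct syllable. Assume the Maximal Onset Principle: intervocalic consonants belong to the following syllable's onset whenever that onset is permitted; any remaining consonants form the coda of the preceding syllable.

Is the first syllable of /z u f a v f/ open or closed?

The vowels are u, a — 2 nuclei, so 2 syllables.
V1 /u/ – V2 /a/: /f/ → onset of the next syllable (single consonants are always licit onsets).
Putting it together: zu.favf.
Syllable 1 is /zu/; it ends in its nucleus with no coda, so it is open.

open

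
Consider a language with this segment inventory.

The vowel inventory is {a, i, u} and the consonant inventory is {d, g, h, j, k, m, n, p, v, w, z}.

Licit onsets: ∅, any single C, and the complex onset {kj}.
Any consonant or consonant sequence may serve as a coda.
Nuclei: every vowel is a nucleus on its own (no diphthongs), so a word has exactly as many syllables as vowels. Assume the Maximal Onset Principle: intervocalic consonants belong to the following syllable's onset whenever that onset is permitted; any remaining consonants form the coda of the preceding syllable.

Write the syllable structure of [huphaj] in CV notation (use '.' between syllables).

Nuclei (vowels): u, a → 2 syllables.
/u…a/ gap (V1→V2): /ph/; trying suffixes from longest down, /h/ is the first permitted one, so coda /p/ | onset /h/.
Result: hup.haj.
Mapping each syllable to C/V: /hup/ → CVC, /haj/ → CVC.

CVC.CVC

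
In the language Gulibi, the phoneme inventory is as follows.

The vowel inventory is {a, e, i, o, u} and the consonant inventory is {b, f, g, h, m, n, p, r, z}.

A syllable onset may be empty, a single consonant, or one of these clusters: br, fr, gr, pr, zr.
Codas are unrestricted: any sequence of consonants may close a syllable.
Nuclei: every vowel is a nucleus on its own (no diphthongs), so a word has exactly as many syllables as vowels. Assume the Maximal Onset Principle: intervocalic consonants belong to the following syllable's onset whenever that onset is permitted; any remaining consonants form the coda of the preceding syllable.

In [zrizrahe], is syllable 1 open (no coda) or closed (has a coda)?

Vowels present: i, a, e; each is a nucleus, giving 3 syllables.
V1 /i/ – V2 /a/: /zr/ — entire cluster is a permitted onset → onset /zr/, coda ∅.
V2 /a/ – V3 /e/: /h/ → onset of the next syllable (single consonants are always licit onsets).
Putting it together: zri.zra.he.
Syllable 1 is /zri/; it ends in its nucleus with no coda, so it is open.

open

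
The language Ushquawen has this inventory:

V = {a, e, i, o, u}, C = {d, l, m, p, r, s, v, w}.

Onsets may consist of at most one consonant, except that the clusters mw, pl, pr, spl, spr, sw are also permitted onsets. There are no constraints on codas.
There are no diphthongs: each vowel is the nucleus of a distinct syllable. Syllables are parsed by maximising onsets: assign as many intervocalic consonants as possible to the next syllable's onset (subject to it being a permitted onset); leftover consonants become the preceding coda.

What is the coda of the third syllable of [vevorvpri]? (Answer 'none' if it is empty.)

none

Vowels present: e, o, i; each is a nucleus, giving 3 syllables.
σ1/σ2 boundary: /v/ is a single consonant, so it becomes the next onset.
σ2/σ3 boundary: /rvpr/; trying suffixes from longest down, /pr/ is the first permitted one, so coda /rv/ | onset /pr/.
So the parse is ve.vorv.pri.
Syllable 3 is /pri/: onset /pr/, nucleus /i/, coda ∅.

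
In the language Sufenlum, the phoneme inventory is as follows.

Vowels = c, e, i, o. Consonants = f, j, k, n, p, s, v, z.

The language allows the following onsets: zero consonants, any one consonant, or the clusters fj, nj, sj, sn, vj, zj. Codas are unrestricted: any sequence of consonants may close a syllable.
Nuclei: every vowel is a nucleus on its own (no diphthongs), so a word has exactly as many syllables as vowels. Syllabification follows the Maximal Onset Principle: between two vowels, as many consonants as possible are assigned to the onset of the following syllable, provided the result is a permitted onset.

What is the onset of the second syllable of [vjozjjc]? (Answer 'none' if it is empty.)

The vowels are o, c — 2 nuclei, so 2 syllables.
/o…c/ gap (V1→V2): /zjj/; trying suffixes from longest down, /j/ is the first permitted one, so coda /zj/ | onset /j/.
Syllabification: vjozj.jc.
Syllable 2 is /jc/: onset /j/, nucleus /c/, coda ∅.

j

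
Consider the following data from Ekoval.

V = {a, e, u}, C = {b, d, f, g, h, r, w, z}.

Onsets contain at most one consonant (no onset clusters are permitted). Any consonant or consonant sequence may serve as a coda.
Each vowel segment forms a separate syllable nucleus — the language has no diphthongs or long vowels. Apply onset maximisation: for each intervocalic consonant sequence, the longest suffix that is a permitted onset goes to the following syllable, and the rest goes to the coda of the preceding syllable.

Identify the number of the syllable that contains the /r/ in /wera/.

2

Nuclei (vowels): e, a → 2 syllables.
σ1/σ2 boundary: /r/ → onset of the next syllable (single consonants are always licit onsets).
Putting it together: we.ra.
The /r/ is in the onset of syllable 2 (/ra/).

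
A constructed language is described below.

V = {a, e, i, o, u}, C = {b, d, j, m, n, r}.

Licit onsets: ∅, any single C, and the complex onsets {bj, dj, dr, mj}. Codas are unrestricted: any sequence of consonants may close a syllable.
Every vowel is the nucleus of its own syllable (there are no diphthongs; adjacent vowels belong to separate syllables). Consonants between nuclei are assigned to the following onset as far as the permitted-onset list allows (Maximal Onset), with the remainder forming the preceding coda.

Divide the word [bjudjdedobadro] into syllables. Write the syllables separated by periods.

The vowels are u, e, o, a, o — 5 nuclei, so 5 syllables.
σ1/σ2 boundary: cluster /djd/ — the longest permitted-onset suffix is /d/; onset = /d/, preceding coda = /dj/.
σ2/σ3 boundary: just /d/ — single C goes to the following onset.
σ3/σ4 boundary: /b/ → onset of the next syllable (single consonants are always licit onsets).
σ4/σ5 boundary: /dr/ — entire cluster is a permitted onset → onset /dr/, coda ∅.

bjudj.de.do.ba.dro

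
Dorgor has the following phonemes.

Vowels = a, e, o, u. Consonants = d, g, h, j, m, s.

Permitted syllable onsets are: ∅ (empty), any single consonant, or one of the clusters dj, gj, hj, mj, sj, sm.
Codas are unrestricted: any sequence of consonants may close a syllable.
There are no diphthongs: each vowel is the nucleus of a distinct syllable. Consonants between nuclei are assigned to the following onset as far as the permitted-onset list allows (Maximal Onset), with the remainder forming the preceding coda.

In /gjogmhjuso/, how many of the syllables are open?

2

The vowels are o, u, o — 3 nuclei, so 3 syllables.
σ1/σ2 boundary: /gmhj/ — longest licit onset from the right is /hj/, leaving /gm/ as coda.
σ2/σ3 boundary: /s/ is a single consonant, so it becomes the next onset.
Syllabification: gjogm.hju.so.
Classifying each syllable: /gjogm/ (closed), /hju/ (open), /so/ (open).
Open syllables: 2.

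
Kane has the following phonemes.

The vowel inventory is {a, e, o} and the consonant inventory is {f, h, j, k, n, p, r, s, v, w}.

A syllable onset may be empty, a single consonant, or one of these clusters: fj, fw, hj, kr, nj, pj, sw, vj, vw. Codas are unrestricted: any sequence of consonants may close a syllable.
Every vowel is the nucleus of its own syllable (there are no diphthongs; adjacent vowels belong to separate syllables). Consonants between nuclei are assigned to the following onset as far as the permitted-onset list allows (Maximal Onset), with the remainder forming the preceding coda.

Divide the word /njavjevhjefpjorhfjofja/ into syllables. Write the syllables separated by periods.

nja.vjev.hjef.pjorh.fjo.fja

Vowels present: a, e, e, o, o, a; each is a nucleus, giving 6 syllables.
V1 /a/ – V2 /e/: /vj/ — entire cluster is a permitted onset → onset /vj/, coda ∅.
V2 /e/ – V3 /e/: /vhj/ splits as /v/ + /hj/ (/hj/ is the longest suffix that is a licit onset).
V3 /e/ – V4 /o/: /fpj/ — longest licit onset from the right is /pj/, leaving /f/ as coda.
V4 /o/ – V5 /o/: /rhfj/ splits as /rh/ + /fj/ (/fj/ is the longest suffix that is a licit onset).
V5 /o/ – V6 /a/: /fj/ — entire cluster is a permitted onset → onset /fj/, coda ∅.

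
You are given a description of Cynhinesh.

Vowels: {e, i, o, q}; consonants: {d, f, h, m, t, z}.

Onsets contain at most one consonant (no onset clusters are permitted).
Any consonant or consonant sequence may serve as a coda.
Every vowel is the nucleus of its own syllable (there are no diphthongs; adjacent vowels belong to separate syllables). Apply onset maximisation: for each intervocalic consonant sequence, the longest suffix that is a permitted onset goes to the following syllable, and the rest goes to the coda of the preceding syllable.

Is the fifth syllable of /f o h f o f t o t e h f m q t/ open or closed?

Vowels present: o, o, o, e, q; each is a nucleus, giving 5 syllables.
V1 /o/ – V2 /o/: /hf/ splits as /h/ + /f/ (/f/ is the longest suffix that is a licit onset).
V2 /o/ – V3 /o/: cluster /ft/ — the longest permitted-onset suffix is /t/; onset = /t/, preceding coda = /f/.
V3 /o/ – V4 /e/: just /t/ — single C goes to the following onset.
V4 /e/ – V5 /q/: /hfm/ splits as /hf/ + /m/ (/m/ is the longest suffix that is a licit onset).
So the parse is foh.fof.to.tehf.mqt.
Syllable 5 is /mqt/ with coda /t/, so it is closed.

closed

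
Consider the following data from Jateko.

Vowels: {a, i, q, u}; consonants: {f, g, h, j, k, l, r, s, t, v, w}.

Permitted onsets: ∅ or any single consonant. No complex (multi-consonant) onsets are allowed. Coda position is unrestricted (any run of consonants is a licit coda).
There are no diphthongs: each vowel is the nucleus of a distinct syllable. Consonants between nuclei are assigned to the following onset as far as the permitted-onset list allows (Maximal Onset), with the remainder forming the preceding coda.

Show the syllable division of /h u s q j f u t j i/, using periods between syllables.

hu.sqj.fut.ji

Vowels present: u, q, u, i; each is a nucleus, giving 4 syllables.
σ1/σ2 boundary: /s/ → onset of the next syllable (single consonants are always licit onsets).
σ2/σ3 boundary: /jf/ splits as /j/ + /f/ (/f/ is the longest suffix that is a licit onset).
σ3/σ4 boundary: /tj/ splits as /t/ + /j/ (/j/ is the longest suffix that is a licit onset).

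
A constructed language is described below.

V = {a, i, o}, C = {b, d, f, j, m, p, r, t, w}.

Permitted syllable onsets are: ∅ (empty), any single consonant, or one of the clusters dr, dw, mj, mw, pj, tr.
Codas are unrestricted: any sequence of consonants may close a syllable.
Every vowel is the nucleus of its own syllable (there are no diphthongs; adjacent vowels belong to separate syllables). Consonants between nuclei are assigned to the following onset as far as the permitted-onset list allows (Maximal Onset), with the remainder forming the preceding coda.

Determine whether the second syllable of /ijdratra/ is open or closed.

open

The vowels are i, a, a — 3 nuclei, so 3 syllables.
/i…a/ gap (V1→V2): /jdr/; trying suffixes from longest down, /dr/ is the first permitted one, so coda /j/ | onset /dr/.
/a…a/ gap (V2→V3): /tr/ — entire cluster is a permitted onset → onset /tr/, coda ∅.
Result: ij.dra.tra.
Syllable 2 is /dra/; it ends in its nucleus with no coda, so it is open.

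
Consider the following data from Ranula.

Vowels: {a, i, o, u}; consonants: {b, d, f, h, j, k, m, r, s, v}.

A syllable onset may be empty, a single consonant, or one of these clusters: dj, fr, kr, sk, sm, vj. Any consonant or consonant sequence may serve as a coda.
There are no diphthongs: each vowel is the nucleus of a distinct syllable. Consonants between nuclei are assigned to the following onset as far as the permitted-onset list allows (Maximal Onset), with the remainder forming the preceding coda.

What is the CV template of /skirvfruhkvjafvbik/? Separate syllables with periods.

CCVCC.CCVCC.CCVCC.CVC

The vowels are i, u, a, i — 4 nuclei, so 4 syllables.
/i…u/ gap (V1→V2): /rvfr/; trying suffixes from longest down, /fr/ is the first permitted one, so coda /rv/ | onset /fr/.
/u…a/ gap (V2→V3): /hkvj/ splits as /hk/ + /vj/ (/vj/ is the longest suffix that is a licit onset).
/a…i/ gap (V3→V4): cluster /fvb/ — the longest permitted-onset suffix is /b/; onset = /b/, preceding coda = /fv/.
Result: skirv.fruhk.vjafv.bik.
Mapping each syllable to C/V: /skirv/ → CCVCC, /fruhk/ → CCVCC, /vjafv/ → CCVCC, /bik/ → CVC.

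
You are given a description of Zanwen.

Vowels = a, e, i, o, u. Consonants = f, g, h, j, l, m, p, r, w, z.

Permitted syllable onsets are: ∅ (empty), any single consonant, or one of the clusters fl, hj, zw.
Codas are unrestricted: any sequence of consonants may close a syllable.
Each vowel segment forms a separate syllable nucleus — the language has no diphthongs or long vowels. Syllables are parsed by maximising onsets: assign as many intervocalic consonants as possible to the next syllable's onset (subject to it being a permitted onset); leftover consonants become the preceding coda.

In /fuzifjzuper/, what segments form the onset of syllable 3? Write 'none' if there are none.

The vowels are u, i, u, e — 4 nuclei, so 4 syllables.
V1 /u/ – V2 /i/: /z/ → onset of the next syllable (single consonants are always licit onsets).
V2 /i/ – V3 /u/: /fjz/; trying suffixes from longest down, /z/ is the first permitted one, so coda /fj/ | onset /z/.
V3 /u/ – V4 /e/: /p/ is a single consonant, so it becomes the next onset.
Putting it together: fu.zifj.zu.per.
Syllable 3 is /zu/: onset /z/, nucleus /u/, coda ∅.

z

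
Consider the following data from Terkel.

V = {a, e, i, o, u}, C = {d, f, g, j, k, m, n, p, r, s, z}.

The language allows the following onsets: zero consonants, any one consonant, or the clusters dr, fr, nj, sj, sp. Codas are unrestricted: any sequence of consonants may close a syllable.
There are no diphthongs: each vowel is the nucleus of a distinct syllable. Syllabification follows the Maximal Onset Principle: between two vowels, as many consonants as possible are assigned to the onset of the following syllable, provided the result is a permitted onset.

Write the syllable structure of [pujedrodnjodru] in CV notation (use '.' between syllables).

CV.CV.CCVC.CCV.CCV

Nuclei (vowels): u, e, o, o, u → 5 syllables.
Between /u/ (V1) and /e/ (V2): /j/ is a single consonant, so it becomes the next onset.
Between /e/ (V2) and /o/ (V3): cluster /dr/ — /dr/ is itself a permitted onset, so the whole cluster goes right; preceding coda = ∅.
Between /o/ (V3) and /o/ (V4): cluster /dnj/ — the longest permitted-onset suffix is /nj/; onset = /nj/, preceding coda = /d/.
Between /o/ (V4) and /u/ (V5): cluster /dr/ — /dr/ is itself a permitted onset, so the whole cluster goes right; preceding coda = ∅.
Result: pu.je.drod.njo.dru.
Mapping each syllable to C/V: /pu/ → CV, /je/ → CV, /drod/ → CCVC, /njo/ → CCV, /dru/ → CCV.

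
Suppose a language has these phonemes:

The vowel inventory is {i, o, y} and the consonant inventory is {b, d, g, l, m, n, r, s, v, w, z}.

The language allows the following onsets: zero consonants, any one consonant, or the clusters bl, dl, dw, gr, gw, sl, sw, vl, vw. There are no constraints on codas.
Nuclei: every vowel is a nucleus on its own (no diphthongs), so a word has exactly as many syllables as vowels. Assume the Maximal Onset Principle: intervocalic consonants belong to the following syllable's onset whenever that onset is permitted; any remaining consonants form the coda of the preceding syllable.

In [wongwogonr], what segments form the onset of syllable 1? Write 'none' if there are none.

w

Nuclei (vowels): o, o, o → 3 syllables.
V1 /o/ – V2 /o/: /ngw/ splits as /n/ + /gw/ (/gw/ is the longest suffix that is a licit onset).
V2 /o/ – V3 /o/: /g/ is a single consonant, so it becomes the next onset.
Result: won.gwo.gonr.
Syllable 1 is /won/: onset /w/, nucleus /o/, coda /n/.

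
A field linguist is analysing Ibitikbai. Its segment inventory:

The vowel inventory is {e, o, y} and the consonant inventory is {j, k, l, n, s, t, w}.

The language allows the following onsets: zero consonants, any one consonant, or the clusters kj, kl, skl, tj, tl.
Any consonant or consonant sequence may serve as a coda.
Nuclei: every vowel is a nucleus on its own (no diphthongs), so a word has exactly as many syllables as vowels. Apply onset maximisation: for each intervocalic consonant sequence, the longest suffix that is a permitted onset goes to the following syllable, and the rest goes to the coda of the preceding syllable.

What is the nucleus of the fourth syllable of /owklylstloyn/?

Nuclei (vowels): o, y, o, y → 4 syllables.
The fourth nucleus (vowel 4 from the left) is /y/.

y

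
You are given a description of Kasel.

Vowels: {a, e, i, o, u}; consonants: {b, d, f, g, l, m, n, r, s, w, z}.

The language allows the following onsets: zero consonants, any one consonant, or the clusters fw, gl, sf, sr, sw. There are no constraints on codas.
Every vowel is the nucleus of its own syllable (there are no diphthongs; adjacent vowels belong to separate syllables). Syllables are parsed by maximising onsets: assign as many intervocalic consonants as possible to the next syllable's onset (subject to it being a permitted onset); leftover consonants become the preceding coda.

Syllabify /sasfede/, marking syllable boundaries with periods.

sa.sfe.de

Vowels present: a, e, e; each is a nucleus, giving 3 syllables.
V1 /a/ – V2 /e/: cluster /sf/ — /sf/ is itself a permitted onset, so the whole cluster goes right; preceding coda = ∅.
V2 /e/ – V3 /e/: just /d/ — single C goes to the following onset.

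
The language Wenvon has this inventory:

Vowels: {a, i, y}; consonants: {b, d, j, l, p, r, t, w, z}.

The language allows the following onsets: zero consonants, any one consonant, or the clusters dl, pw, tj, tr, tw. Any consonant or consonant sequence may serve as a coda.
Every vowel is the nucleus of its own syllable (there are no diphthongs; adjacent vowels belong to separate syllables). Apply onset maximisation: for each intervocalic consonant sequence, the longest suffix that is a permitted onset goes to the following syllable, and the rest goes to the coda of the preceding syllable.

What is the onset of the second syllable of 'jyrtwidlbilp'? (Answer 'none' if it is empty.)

Vowels present: y, i, i; each is a nucleus, giving 3 syllables.
Between /y/ (V1) and /i/ (V2): /rtw/ splits as /r/ + /tw/ (/tw/ is the longest suffix that is a licit onset).
Between /i/ (V2) and /i/ (V3): /dlb/; trying suffixes from longest down, /b/ is the first permitted one, so coda /dl/ | onset /b/.
So the parse is jyr.twidl.bilp.
Syllable 2 is /twidl/: onset /tw/, nucleus /i/, coda /dl/.

tw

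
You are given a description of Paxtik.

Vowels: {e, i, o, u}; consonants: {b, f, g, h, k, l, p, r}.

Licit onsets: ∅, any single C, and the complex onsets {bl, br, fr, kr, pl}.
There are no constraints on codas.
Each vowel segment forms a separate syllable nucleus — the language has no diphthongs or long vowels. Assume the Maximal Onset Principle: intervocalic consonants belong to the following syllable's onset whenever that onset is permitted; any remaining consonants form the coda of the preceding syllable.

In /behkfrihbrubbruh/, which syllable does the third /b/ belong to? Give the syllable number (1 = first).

3

The vowels are e, i, u, u — 4 nuclei, so 4 syllables.
V1 /e/ – V2 /i/: cluster /hkfr/ — the longest permitted-onset suffix is /fr/; onset = /fr/, preceding coda = /hk/.
V2 /i/ – V3 /u/: /hbr/ splits as /h/ + /br/ (/br/ is the longest suffix that is a licit onset).
V3 /u/ – V4 /u/: /bbr/; trying suffixes from longest down, /br/ is the first permitted one, so coda /b/ | onset /br/.
So the parse is behk.frih.brub.bruh.
The third /b/ is in the coda of syllable 3 (/brub/).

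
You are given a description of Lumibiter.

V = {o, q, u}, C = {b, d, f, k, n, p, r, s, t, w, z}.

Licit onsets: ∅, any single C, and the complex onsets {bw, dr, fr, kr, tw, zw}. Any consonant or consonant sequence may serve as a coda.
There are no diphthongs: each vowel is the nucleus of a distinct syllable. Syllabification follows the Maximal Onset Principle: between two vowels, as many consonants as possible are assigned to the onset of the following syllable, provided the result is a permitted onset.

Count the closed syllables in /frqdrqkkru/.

1

Vowels present: q, q, u; each is a nucleus, giving 3 syllables.
σ1/σ2 boundary: /dr/ is a licit onset in full, so it all attaches to the next syllable.
σ2/σ3 boundary: cluster /kkr/ — the longest permitted-onset suffix is /kr/; onset = /kr/, preceding coda = /k/.
Putting it together: frq.drqk.kru.
Classifying each syllable: /frq/ (open), /drqk/ (closed), /kru/ (open).
Closed syllables: 1.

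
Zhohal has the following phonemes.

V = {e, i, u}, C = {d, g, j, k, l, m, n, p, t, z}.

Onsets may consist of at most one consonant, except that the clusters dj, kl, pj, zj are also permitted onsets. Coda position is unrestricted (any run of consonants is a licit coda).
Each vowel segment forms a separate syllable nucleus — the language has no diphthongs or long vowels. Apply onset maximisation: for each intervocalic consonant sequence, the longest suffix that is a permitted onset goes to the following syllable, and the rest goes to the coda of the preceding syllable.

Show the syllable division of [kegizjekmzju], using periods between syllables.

ke.gi.zjekm.zju

Vowels present: e, i, e, u; each is a nucleus, giving 4 syllables.
σ1/σ2 boundary: /g/ → onset of the next syllable (single consonants are always licit onsets).
σ2/σ3 boundary: cluster /zj/ — /zj/ is itself a permitted onset, so the whole cluster goes right; preceding coda = ∅.
σ3/σ4 boundary: /kmzj/ splits as /km/ + /zj/ (/zj/ is the longest suffix that is a licit onset).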